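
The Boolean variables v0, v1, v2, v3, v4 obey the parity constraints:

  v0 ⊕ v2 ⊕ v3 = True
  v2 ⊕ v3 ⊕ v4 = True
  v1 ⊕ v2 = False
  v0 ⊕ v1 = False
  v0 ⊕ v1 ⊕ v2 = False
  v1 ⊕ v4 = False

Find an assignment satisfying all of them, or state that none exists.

v0 = False; v1 = False; v2 = False; v3 = True; v4 = False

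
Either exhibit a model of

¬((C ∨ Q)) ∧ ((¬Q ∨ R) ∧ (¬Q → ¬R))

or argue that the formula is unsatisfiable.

R = False, Q = False, C = False

  ¬((C ∨ Q)) = True
    C ∨ Q = False
  (¬Q ∨ R) ∧ (¬Q → ¬R) = True
    ¬Q ∨ R = True
      ¬Q = True
    ¬Q → ¬R = True
      ¬Q = True
      ¬R = True
Both conjuncts True, so the formula holds.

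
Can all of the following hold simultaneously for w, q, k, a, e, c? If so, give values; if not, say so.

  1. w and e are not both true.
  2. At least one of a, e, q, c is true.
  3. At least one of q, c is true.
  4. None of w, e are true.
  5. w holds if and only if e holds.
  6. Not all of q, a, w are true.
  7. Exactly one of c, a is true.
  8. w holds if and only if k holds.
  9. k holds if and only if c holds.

w = False, q = True, k = False, a = True, e = False, c = False

  (1) w=F, e=F — not both ✓
  (2) {a, e, q, c}: 2 true — at least one ✓
  (3) {q, c}: 1 true — at least one ✓
  (4) {w, e}: 0 true — none ✓
  (5) w=F, e=F — same ✓
  (6) {q, a, w}: 2/3 true — not all ✓
  (7) {c, a}: 1 true — exactly one ✓
  (8) w=F, k=F — same ✓
  (9) k=F, c=F — same ✓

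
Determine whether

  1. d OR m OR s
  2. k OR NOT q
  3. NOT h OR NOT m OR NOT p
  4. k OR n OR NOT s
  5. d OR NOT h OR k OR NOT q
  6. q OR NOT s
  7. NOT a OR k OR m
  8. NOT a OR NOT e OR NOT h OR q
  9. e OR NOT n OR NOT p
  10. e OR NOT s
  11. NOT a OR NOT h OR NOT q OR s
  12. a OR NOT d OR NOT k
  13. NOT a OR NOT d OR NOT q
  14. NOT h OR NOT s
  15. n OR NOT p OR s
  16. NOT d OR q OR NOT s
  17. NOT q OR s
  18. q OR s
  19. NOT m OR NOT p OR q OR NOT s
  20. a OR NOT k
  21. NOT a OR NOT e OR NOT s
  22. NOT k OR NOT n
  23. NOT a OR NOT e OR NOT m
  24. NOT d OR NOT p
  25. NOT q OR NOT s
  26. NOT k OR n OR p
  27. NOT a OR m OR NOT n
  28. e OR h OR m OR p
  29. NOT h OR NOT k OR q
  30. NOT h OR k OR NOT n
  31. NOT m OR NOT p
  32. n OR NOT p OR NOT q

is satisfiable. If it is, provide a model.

The formula is unsatisfiable.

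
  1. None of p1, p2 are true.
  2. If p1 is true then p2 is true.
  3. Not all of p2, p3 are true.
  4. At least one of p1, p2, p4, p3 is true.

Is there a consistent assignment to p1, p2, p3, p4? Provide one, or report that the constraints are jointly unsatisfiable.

p1 = False, p2 = False, p3 = True, p4 = False

  (1) {p1, p2}: 0 true — none ✓
  (2) p1=F ⇒ p2: vacuous ✓
  (3) {p2, p3}: 1/2 true — not all ✓
  (4) {p1, p2, p4, p3}: 1 true — at least one ✓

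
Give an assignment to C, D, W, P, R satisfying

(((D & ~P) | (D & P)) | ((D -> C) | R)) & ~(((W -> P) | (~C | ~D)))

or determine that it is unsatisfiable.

C: True; D: True; W: True; P: False; R: True

  ((D & ~P) | (D & P)) | ((D -> C) | R) = True
    (D & ~P) | (D & P) = True
      D & ~P = True
        ~P = True
      D & P = False
    (D -> C) | R = True
      D -> C = True
  ~(((W -> P) | (~C | ~D))) = True
    (W -> P) | (~C | ~D) = False
      W -> P = False
      ~C | ~D = False
        ~C = False
        ~D = False
Both conjuncts True, so the formula holds.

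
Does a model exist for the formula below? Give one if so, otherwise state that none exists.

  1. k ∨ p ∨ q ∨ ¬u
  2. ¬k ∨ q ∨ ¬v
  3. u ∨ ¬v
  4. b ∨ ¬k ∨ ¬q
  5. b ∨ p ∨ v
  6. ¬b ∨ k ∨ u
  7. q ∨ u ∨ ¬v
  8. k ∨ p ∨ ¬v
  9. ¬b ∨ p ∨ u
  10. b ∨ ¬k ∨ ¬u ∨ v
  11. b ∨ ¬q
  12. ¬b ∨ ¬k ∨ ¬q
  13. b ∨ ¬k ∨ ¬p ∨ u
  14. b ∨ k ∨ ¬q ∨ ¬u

b=T; k=F; p=F; u=T; v=F; q=T

Set b = True.
Set k = False.
  then (¬b ∨ k ∨ u) forces u = True.
Set p = False.
  then (k ∨ p ∨ q ∨ ¬u) forces q = True.
  then (k ∨ p ∨ ¬v) forces v = False.
All clauses satisfied.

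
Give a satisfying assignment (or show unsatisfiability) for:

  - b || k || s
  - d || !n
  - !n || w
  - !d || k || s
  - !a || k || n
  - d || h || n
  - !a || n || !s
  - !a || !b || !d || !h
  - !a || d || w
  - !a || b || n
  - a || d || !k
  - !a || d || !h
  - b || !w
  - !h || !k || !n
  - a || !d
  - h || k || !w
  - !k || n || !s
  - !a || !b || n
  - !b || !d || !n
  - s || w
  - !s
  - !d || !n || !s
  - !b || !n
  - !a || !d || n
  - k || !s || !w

s: False; k: False; w: True; h: True; a: False; d: False; b: True; n: False

Unit clause (!s) forces s = False.
In (s || w) only w is left, so w = True.
In (b || !w) only b is left, so b = True.
In (!b || !n) only !n is left, so n = False.
In (!a || !b || n) only !a is left, so a = False.
In (a || !d) only !d is left, so d = False.
In (d || h || n) only h is left, so h = True.
In (a || d || !k) only !k is left, so k = False.
All clauses satisfied.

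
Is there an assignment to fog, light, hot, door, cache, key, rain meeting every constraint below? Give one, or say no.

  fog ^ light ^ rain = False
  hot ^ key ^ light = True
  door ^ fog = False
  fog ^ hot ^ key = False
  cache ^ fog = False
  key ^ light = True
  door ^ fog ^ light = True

fog=F, light=T, hot=F, door=F, cache=F, key=F, rain=T

fog ^ light ^ rain = F ^ T ^ T = False ✓
hot ^ key ^ light = F ^ F ^ T = True ✓
door ^ fog = F ^ F = False ✓
fog ^ hot ^ key = F ^ F ^ F = False ✓
cache ^ fog = F ^ F = False ✓
key ^ light = F ^ T = True ✓
door ^ fog ^ light = F ^ F ^ T = True ✓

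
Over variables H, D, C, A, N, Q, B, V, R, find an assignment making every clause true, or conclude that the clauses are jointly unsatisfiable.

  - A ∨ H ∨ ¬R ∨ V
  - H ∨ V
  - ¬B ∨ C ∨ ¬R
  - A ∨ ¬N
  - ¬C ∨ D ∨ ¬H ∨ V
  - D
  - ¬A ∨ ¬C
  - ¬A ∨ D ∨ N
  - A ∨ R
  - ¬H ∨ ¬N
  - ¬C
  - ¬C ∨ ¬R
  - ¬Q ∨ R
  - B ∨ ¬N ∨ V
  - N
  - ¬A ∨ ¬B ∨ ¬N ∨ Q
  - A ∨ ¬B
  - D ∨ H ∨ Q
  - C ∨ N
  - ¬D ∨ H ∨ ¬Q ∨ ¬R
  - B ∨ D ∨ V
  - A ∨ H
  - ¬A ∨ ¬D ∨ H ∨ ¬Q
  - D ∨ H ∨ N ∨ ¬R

Unit clause (D) forces D = True.
Unit clause (¬C) forces C = False.
Unit clause (N) forces N = True.
In (A ∨ ¬N) only A is left, so A = True.
In (¬H ∨ ¬N) only ¬H is left, so H = False.
In (¬A ∨ ¬D ∨ H ∨ ¬Q) only ¬Q is left, so Q = False.
In (H ∨ V) only V is left, so V = True.
In (¬A ∨ ¬B ∨ ¬N ∨ Q) only ¬B is left, so B = False.
Set R = True.
All clauses satisfied.

H: False; D: True; C: False; A: True; N: True; Q: False; B: False; V: True; R: True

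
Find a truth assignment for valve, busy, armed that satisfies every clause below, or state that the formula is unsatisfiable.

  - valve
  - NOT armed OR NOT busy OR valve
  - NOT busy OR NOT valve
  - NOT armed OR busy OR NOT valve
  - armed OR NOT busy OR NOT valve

valve = True, busy = False, armed = False

Unit clause (valve) forces valve = True.
In (NOT busy OR NOT valve) only NOT busy is left, so busy = False.
In (NOT armed OR busy OR NOT valve) only NOT armed is left, so armed = False.
Check each clause:
  (valve): valve holds.
  (NOT armed OR NOT busy OR valve): NOT armed holds.
  (NOT busy OR NOT valve): NOT busy holds.
  (NOT armed OR busy OR NOT valve): NOT armed holds.
  (armed OR NOT busy OR NOT valve): NOT busy holds.
All clauses satisfied.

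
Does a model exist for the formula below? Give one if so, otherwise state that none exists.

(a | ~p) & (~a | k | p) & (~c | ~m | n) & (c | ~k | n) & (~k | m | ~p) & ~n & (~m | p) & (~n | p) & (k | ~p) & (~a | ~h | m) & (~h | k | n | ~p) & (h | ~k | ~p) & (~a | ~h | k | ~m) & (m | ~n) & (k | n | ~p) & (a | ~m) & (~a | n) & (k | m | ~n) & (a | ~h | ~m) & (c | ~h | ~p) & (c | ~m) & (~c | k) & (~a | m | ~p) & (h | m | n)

Unit clause (~n) forces n = False.
In (~a | n) only ~a is left, so a = False.
In (a | ~p) only ~p is left, so p = False.
In (~m | p) only ~m is left, so m = False.
In (h | m | n) only h is left, so h = True.
Set c = False.
  then (c | ~k | n) forces k = False.
All clauses satisfied.

p = False; n = False; h = True; c = False; a = False; m = False; k = False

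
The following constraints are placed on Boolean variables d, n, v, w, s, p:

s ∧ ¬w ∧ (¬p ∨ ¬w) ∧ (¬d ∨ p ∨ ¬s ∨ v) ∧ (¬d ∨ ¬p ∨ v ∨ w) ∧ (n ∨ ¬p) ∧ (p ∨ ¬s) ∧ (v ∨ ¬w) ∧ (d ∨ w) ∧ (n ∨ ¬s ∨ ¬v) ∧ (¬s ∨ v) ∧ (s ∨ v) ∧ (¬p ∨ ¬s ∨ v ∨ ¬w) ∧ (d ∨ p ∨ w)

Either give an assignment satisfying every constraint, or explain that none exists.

d = True; n = True; v = True; w = False; s = True; p = True

Unit clause (s) forces s = True.
Unit clause (¬w) forces w = False.
In (p ∨ ¬s) only p is left, so p = True.
In (d ∨ w) only d is left, so d = True.
In (¬s ∨ v) only v is left, so v = True.
In (n ∨ ¬p) only n is left, so n = True.
All clauses satisfied.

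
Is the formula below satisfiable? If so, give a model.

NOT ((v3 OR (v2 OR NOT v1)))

v1=T; v2=F; v3=F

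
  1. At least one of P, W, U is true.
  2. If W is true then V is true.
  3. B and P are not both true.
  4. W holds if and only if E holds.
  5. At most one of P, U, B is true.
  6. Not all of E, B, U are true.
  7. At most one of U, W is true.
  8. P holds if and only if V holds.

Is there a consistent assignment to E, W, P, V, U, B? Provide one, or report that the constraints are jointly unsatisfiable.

E = True, W = True, P = True, V = True, U = False, B = False

  (1) {P, W, U}: 2 true — at least one ✓
  (2) W=T ⇒ V: T ✓
  (3) B=F, P=T — not both ✓
  (4) W=T, E=T — same ✓
  (5) {P, U, B}: 1 true — at most one ✓
  (6) {E, B, U}: 1/3 true — not all ✓
  (7) {U, W}: 1 true — at most one ✓
  (8) P=T, V=T — same ✓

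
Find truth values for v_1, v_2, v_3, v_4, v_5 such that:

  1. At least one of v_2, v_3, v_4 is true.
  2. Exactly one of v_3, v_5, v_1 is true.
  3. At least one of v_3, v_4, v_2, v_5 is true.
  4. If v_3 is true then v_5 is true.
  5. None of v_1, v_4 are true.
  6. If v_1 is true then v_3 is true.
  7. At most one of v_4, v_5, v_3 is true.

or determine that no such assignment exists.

v_1 = False, v_2 = True, v_3 = False, v_4 = False, v_5 = True

  (1) {v_2, v_3, v_4}: 1 true — at least one ✓
  (2) {v_3, v_5, v_1}: 1 true — exactly one ✓
  (3) {v_3, v_4, v_2, v_5}: 2 true — at least one ✓
  (4) v_3=F ⇒ v_5: vacuous ✓
  (5) {v_1, v_4}: 0 true — none ✓
  (6) v_1=F ⇒ v_3: vacuous ✓
  (7) {v_4, v_5, v_3}: 1 true — at most one ✓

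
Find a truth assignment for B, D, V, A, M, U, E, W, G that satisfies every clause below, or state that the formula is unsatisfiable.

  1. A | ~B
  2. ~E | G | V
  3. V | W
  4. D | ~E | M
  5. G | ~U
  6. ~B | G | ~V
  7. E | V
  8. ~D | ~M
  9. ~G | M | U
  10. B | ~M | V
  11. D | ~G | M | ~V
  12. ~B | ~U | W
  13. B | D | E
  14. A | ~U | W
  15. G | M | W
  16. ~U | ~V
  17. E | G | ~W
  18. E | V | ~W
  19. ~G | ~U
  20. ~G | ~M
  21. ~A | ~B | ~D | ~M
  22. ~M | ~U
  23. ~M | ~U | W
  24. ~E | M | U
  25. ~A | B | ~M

B = False, D = False, V = True, A = False, M = True, U = False, E = True, W = False, G = False

Set B = False.
Set D = False.
  then (B | D | E) forces E = True.
  then (D | ~E | M) forces M = True.
  then (B | ~M | V) forces V = True.
  then (~U | ~V) forces U = False.
  then (~G | ~M) forces G = False.
  then (~A | B | ~M) forces A = False.
Set W = False.
All clauses satisfied.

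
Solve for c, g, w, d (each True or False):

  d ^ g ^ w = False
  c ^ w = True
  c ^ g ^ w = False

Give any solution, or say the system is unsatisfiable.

c = True; g = True; w = False; d = True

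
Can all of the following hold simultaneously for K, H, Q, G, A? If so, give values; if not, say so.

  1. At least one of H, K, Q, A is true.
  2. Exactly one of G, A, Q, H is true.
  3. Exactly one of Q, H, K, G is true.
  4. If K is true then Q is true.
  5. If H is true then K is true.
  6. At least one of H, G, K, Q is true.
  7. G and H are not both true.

K: False; H: False; Q: True; G: False; A: False

  (1) {H, K, Q, A}: 1 true — at least one ✓
  (2) {G, A, Q, H}: 1 true — exactly one ✓
  (3) {Q, H, K, G}: 1 true — exactly one ✓
  (4) K=F ⇒ Q: vacuous ✓
  (5) H=F ⇒ K: vacuous ✓
  (6) {H, G, K, Q}: 1 true — at least one ✓
  (7) G=F, H=F — not both ✓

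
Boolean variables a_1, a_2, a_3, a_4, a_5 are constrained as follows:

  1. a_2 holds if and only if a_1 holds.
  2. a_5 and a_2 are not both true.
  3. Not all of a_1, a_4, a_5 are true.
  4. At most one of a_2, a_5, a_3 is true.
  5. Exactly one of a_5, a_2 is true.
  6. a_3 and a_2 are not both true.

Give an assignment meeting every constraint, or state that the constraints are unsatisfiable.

a_1 = False, a_2 = False, a_3 = False, a_4 = False, a_5 = True

  (1) a_2=F, a_1=F — same ✓
  (2) a_5=T, a_2=F — not both ✓
  (3) {a_1, a_4, a_5}: 1/3 true — not all ✓
  (4) {a_2, a_5, a_3}: 1 true — at most one ✓
  (5) {a_5, a_2}: 1 true — exactly one ✓
  (6) a_3=F, a_2=F — not both ✓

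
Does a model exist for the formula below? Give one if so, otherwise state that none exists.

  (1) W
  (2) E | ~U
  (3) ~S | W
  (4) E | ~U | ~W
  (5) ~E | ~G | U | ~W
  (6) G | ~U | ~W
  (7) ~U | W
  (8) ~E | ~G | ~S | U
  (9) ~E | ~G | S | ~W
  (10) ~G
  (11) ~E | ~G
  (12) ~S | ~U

Unit clause (W) forces W = True.
Unit clause (~G) forces G = False.
In (G | ~U | ~W) only ~U is left, so U = False.
Set S = False.
Set E = False.
All clauses satisfied.

W = True; S = False; E = False; G = False; U = False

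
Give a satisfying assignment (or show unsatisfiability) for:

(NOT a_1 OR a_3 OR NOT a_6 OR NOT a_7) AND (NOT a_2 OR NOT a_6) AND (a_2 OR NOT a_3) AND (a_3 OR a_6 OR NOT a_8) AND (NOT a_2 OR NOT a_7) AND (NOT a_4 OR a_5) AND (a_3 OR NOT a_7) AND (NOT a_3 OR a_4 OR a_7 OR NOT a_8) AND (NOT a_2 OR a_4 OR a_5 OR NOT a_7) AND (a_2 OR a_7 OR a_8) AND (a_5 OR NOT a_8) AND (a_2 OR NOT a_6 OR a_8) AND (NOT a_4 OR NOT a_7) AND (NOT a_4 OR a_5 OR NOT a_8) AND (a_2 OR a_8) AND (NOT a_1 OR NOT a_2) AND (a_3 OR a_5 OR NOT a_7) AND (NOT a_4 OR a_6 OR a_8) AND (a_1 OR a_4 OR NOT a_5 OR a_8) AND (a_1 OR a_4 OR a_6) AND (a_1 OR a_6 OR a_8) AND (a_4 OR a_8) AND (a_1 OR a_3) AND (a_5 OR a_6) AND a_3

Unit clause (a_3) forces a_3 = True.
In (a_2 OR NOT a_3) only a_2 is left, so a_2 = True.
In (NOT a_2 OR NOT a_7) only NOT a_7 is left, so a_7 = False.
In (NOT a_1 OR NOT a_2) only NOT a_1 is left, so a_1 = False.
In (NOT a_2 OR NOT a_6) only NOT a_6 is left, so a_6 = False.
In (a_1 OR a_4 OR a_6) only a_4 is left, so a_4 = True.
In (a_1 OR a_6 OR a_8) only a_8 is left, so a_8 = True.
In (a_5 OR a_6) only a_5 is left, so a_5 = True.
All clauses satisfied.

a_1 = False; a_2 = True; a_3 = True; a_4 = True; a_5 = True; a_6 = False; a_7 = False; a_8 = True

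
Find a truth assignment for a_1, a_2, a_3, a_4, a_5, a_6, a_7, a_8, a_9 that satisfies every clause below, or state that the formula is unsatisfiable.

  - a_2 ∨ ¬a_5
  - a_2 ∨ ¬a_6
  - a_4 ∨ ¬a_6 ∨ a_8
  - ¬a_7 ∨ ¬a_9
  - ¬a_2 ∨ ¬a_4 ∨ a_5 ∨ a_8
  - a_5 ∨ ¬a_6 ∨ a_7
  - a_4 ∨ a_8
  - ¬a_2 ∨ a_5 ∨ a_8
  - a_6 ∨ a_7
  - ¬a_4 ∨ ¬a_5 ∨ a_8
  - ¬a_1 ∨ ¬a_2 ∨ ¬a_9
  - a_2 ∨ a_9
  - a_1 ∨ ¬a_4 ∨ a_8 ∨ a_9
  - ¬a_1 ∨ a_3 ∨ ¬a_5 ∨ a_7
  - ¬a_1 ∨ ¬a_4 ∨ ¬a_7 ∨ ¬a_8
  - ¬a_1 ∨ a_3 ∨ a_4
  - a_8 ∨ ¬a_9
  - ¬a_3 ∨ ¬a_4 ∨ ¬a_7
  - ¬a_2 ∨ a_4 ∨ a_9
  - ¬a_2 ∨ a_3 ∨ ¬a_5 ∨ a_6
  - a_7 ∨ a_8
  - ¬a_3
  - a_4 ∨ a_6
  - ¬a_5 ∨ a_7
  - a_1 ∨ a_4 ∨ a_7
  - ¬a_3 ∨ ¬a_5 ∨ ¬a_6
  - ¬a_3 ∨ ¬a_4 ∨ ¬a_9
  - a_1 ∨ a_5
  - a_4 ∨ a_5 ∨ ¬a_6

Unit clause (¬a_3) forces a_3 = False.
Set a_1 = False.
  then (a_1 ∨ a_5) forces a_5 = True.
  then (a_2 ∨ ¬a_5) forces a_2 = True.
  then (¬a_2 ∨ a_3 ∨ ¬a_5 ∨ a_6) forces a_6 = True.
  then (¬a_5 ∨ a_7) forces a_7 = True.
  then (¬a_7 ∨ ¬a_9) forces a_9 = False.
  then (¬a_2 ∨ a_4 ∨ a_9) forces a_4 = True.
  then (¬a_4 ∨ ¬a_5 ∨ a_8) forces a_8 = True.
All clauses satisfied.

a_1 = False; a_2 = True; a_3 = False; a_4 = True; a_5 = True; a_6 = True; a_7 = True; a_8 = True; a_9 = False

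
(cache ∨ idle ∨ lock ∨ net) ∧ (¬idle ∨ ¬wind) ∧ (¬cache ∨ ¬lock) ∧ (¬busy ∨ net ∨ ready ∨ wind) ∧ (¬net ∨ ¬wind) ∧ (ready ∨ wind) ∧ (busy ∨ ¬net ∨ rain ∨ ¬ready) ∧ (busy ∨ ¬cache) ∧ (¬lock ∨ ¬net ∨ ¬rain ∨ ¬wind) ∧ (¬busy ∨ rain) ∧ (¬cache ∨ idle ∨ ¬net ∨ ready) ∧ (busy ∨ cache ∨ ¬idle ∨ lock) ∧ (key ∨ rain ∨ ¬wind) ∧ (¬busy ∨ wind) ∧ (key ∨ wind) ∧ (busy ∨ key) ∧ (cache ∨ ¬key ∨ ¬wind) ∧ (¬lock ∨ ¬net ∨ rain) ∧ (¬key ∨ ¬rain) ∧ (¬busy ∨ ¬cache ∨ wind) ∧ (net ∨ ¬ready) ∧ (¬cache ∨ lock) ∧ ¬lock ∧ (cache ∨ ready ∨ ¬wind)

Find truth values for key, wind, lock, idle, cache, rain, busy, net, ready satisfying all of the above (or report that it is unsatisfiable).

UNSATISFIABLE

Case wind = True:
  (¬idle ∨ ¬wind) forces idle = False.
  (¬net ∨ ¬wind) forces net = False.
  (net ∨ ¬ready) forces ready = False.
  (¬lock) forces lock = False.
  (cache ∨ idle ∨ lock ∨ net) forces cache = True.
  Clause (¬cache ∨ lock) is falsified — contradiction.
Case wind = False:
  (ready ∨ wind) forces ready = True.
  (¬busy ∨ wind) forces busy = False.
  (busy ∨ ¬cache) forces cache = False.
  (key ∨ wind) forces key = True.
  (¬key ∨ ¬rain) forces rain = False.
  (busy ∨ ¬net ∨ rain ∨ ¬ready) forces net = False.
  Clause (net ∨ ¬ready) is falsified — contradiction.
Both cases fail, so the formula is unsatisfiable.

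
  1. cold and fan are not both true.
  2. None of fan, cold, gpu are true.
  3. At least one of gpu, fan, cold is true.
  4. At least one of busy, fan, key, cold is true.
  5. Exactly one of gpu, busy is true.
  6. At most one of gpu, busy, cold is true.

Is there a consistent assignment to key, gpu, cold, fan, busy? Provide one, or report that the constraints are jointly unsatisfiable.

Case cold = True:
  Constraint (2) is violated (cold=T) — contradiction.
Case cold = False:
  (2) forces fan = False.
  (2) forces gpu = False.
  Constraint (3) is violated (gpu=F, fan=F, cold=F) — contradiction.
Both cases fail — unsatisfiable.

UNSATISFIABLE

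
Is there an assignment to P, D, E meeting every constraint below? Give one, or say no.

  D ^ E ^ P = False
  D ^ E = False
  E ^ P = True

P = False, D = True, E = True

D ^ E ^ P = T ^ T ^ F = False ✓
D ^ E = T ^ T = False ✓
E ^ P = T ^ F = True ✓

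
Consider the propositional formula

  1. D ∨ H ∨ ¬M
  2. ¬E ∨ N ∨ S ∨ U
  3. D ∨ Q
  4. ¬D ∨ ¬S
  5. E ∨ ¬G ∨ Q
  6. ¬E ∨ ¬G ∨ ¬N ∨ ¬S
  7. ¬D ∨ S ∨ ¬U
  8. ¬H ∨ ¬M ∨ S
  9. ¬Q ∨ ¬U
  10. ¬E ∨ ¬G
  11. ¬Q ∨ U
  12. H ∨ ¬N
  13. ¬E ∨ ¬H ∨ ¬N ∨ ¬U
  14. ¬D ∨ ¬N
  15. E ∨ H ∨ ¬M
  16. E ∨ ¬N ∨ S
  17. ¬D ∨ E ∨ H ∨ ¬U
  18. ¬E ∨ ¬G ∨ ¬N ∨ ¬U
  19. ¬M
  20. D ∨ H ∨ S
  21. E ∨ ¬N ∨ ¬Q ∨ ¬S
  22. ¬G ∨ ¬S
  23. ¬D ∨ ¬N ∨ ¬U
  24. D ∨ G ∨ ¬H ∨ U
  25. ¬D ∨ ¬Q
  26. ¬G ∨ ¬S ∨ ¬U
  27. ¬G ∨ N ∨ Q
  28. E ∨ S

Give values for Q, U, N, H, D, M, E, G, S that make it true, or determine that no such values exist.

Case Q = True:
  (¬Q ∨ ¬U) forces U = False.
  Clause (¬Q ∨ U) is falsified — contradiction.
Case Q = False:
  (D ∨ Q) forces D = True.
  (¬D ∨ ¬S) forces S = False.
  (¬D ∨ S ∨ ¬U) forces U = False.
  (¬D ∨ ¬N) forces N = False.
  (¬E ∨ N ∨ S ∨ U) forces E = False.
  Clause (E ∨ S) is falsified — contradiction.
Both cases fail, so the formula is unsatisfiable.

No satisfying assignment exists.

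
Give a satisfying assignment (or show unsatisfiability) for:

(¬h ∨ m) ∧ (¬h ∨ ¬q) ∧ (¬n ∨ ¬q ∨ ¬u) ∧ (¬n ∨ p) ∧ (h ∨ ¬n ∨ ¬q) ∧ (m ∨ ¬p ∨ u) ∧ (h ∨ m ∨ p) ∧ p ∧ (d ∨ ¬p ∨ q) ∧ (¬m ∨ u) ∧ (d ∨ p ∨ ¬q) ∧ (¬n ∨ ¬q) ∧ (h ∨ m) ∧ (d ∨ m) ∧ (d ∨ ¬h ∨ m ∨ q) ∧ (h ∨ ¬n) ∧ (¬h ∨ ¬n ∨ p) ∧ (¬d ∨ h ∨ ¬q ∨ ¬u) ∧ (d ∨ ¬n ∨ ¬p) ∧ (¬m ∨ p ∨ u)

Unit clause (p) forces p = True.
Set d = True.
Set u = True.
Try m = False:
  (¬h ∨ m) forces h = False.
  clause (h ∨ m) is falsified — backtrack.
So m = True.
Set q = False.
Set n = False.
Set h = False.
All clauses satisfied.

d=T, u=T, m=T, q=F, n=F, h=F, p=T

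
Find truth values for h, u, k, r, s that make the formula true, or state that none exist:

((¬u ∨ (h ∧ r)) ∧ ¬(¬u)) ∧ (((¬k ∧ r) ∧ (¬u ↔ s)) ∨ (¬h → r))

h=T, u=T, k=T, r=T, s=F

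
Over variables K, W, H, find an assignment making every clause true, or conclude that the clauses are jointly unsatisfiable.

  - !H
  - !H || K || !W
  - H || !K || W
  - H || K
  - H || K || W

Unit clause (!H) forces H = False.
In (H || K) only K is left, so K = True.
In (H || !K || W) only W is left, so W = True.
Check each clause:
  (!H): !H holds.
  (!H || K || !W): !H holds.
  (H || !K || W): W holds.
  (H || K): K holds.
  (H || K || W): K holds.
All clauses satisfied.

K=T, W=T, H=F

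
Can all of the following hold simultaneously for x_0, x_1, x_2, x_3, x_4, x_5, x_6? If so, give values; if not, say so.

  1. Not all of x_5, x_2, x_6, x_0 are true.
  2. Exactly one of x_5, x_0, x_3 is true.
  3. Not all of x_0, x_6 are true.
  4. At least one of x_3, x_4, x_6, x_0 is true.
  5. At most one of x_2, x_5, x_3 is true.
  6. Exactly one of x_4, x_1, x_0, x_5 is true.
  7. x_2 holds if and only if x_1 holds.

x_0 = False; x_1 = False; x_2 = False; x_3 = True; x_4 = True; x_5 = False; x_6 = True

  (1) {x_5, x_2, x_6, x_0}: 1/4 true — not all ✓
  (2) {x_5, x_0, x_3}: 1 true — exactly one ✓
  (3) {x_0, x_6}: 1/2 true — not all ✓
  (4) {x_3, x_4, x_6, x_0}: 3 true — at least one ✓
  (5) {x_2, x_5, x_3}: 1 true — at most one ✓
  (6) {x_4, x_1, x_0, x_5}: 1 true — exactly one ✓
  (7) x_2=F, x_1=F — same ✓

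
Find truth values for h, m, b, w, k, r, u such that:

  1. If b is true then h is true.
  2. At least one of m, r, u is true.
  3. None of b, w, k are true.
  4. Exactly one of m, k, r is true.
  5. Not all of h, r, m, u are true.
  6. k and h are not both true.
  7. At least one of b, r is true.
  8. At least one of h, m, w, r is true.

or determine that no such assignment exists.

h: False, m: False, b: False, w: False, k: False, r: True, u: True

  (1) b=F ⇒ h: vacuous ✓
  (2) {m, r, u}: 2 true — at least one ✓
  (3) {b, w, k}: 0 true — none ✓
  (4) {m, k, r}: 1 true — exactly one ✓
  (5) {h, r, m, u}: 2/4 true — not all ✓
  (6) k=F, h=F — not both ✓
  (7) {b, r}: 1 true — at least one ✓
  (8) {h, m, w, r}: 1 true — at least one ✓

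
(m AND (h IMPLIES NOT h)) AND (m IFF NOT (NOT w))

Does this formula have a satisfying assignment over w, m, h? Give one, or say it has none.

w = True, m = True, h = False

  m AND (h IMPLIES NOT h) = True
    h IMPLIES NOT h = True
      NOT h = True
  m IFF NOT (NOT w) = True
    NOT (NOT w) = True
      NOT w = False
Both conjuncts True, so the formula holds.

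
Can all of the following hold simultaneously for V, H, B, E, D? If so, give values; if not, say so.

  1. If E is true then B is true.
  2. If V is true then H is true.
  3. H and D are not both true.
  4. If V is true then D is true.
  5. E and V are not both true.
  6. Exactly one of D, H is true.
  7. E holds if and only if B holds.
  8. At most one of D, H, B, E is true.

V = False; H = True; B = False; E = False; D = False

  (1) E=F ⇒ B: vacuous ✓
  (2) V=F ⇒ H: vacuous ✓
  (3) H=T, D=F — not both ✓
  (4) V=F ⇒ D: vacuous ✓
  (5) E=F, V=F — not both ✓
  (6) {D, H}: 1 true — exactly one ✓
  (7) E=F, B=F — same ✓
  (8) {D, H, B, E}: 1 true — at most one ✓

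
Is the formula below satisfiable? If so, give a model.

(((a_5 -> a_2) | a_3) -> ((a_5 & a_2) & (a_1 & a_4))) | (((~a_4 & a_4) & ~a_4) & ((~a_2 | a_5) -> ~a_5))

a_1 = True; a_2 = False; a_3 = False; a_4 = True; a_5 = True

  (((a_5 -> a_2) | a_3) -> ((a_5 & a_2) & (a_1 & a_4))) | (((~a_4 & a_4) & ~a_4) & ((~a_2 | a_5) -> ~a_5)) = True
    ((a_5 -> a_2) | a_3) -> ((a_5 & a_2) & (a_1 & a_4)) = True
      (a_5 -> a_2) | a_3 = False
        a_5 -> a_2 = False
      (a_5 & a_2) & (a_1 & a_4) = False
        a_5 & a_2 = False
        a_1 & a_4 = True
    ((~a_4 & a_4) & ~a_4) & ((~a_2 | a_5) -> ~a_5) = False
      (~a_4 & a_4) & ~a_4 = False
        ~a_4 & a_4 = False
          ~a_4 = False
        ~a_4 = False
      (~a_2 | a_5) -> ~a_5 = False
        ~a_2 | a_5 = True
          ~a_2 = True
        ~a_5 = False
The formula evaluates to True.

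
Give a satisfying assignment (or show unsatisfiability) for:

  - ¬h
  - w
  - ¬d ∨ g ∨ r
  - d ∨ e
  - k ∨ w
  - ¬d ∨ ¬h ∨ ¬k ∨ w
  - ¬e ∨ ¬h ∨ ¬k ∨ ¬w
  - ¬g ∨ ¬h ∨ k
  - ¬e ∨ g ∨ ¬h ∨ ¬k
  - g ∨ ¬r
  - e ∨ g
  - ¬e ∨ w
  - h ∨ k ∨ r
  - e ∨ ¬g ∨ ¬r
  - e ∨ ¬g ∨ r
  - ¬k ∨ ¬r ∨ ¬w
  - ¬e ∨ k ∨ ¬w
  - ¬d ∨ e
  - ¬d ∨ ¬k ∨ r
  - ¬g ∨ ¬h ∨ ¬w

w=T, d=F, k=T, h=F, r=F, e=T, g=F

Unit clause (¬h) forces h = False.
Unit clause (w) forces w = True.
Try d = True:
  (¬d ∨ e) forces e = True.
  (¬e ∨ k ∨ ¬w) forces k = True.
  (¬k ∨ ¬r ∨ ¬w) forces r = False.
  clause (¬d ∨ ¬k ∨ r) is falsified — backtrack.
So d = False.
  then (d ∨ e) forces e = True.
  then (¬e ∨ k ∨ ¬w) forces k = True.
  then (¬k ∨ ¬r ∨ ¬w) forces r = False.
Set g = False.
All clauses satisfied.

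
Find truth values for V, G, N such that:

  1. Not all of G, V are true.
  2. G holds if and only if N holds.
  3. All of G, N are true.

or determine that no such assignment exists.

V: False, G: True, N: True

  (1) {G, V}: 1/2 true — not all ✓
  (2) G=T, N=T — same ✓
  (3) {G, N}: all 2 true ✓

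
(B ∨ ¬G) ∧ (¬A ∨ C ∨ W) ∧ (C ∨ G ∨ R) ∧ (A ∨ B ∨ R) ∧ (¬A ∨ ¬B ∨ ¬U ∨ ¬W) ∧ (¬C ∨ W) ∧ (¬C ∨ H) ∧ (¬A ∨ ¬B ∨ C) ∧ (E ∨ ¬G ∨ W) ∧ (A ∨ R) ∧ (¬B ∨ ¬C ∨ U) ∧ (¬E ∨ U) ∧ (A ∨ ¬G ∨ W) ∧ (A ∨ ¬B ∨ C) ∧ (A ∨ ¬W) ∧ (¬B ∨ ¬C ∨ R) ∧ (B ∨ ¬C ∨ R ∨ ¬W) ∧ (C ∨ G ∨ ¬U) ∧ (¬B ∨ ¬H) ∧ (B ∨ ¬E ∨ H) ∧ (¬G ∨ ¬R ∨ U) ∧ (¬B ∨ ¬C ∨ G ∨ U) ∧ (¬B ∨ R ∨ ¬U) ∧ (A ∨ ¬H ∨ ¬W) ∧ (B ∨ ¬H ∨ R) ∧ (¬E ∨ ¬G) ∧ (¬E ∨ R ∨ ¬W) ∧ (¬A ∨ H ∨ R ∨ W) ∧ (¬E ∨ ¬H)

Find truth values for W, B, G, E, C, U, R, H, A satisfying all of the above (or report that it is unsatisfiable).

W: False, B: False, G: False, E: False, C: False, U: False, R: True, H: False, A: False

Set W = False.
  then (¬C ∨ W) forces C = False.
  then (¬A ∨ C ∨ W) forces A = False.
  then (A ∨ R) forces R = True.
  then (A ∨ ¬G ∨ W) forces G = False.
  then (A ∨ ¬B ∨ C) forces B = False.
  then (C ∨ G ∨ ¬U) forces U = False.
  then (¬E ∨ U) forces E = False.
Set H = False.
All clauses satisfied.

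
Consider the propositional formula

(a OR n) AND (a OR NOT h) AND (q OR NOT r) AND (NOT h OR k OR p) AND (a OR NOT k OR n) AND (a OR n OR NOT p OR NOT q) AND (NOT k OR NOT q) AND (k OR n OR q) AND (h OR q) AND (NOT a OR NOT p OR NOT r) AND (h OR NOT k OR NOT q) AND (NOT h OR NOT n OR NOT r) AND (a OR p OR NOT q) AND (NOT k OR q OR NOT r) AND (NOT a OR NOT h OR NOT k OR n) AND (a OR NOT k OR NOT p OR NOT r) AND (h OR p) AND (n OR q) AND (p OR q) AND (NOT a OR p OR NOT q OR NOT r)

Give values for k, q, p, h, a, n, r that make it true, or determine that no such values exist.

Set k = False.
Set q = True.
Try p = False:
  (NOT h OR k OR p) forces h = False.
  clause (h OR p) is falsified — backtrack.
So p = True.
Set h = False.
Set a = True.
  then (NOT a OR NOT p OR NOT r) forces r = False.
Set n = True.
All clauses satisfied.

k=F; q=T; p=T; h=F; a=T; n=T; r=F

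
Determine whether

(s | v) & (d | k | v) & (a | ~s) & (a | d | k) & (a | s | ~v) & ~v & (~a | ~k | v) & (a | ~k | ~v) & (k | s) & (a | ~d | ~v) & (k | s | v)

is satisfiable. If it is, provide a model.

s: True, v: False, a: True, d: True, k: False

Unit clause (~v) forces v = False.
In (s | v) only s is left, so s = True.
In (a | ~s) only a is left, so a = True.
In (~a | ~k | v) only ~k is left, so k = False.
In (d | k | v) only d is left, so d = True.
All clauses satisfied.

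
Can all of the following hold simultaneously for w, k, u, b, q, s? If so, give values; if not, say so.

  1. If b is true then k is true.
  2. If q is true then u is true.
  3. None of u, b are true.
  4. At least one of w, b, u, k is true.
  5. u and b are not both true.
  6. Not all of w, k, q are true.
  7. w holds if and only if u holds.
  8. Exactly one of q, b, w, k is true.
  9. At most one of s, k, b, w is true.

w=F, k=T, u=F, b=F, q=F, s=F

  (1) b=F ⇒ k: vacuous ✓
  (2) q=F ⇒ u: vacuous ✓
  (3) {u, b}: 0 true — none ✓
  (4) {w, b, u, k}: 1 true — at least one ✓
  (5) u=F, b=F — not both ✓
  (6) {w, k, q}: 1/3 true — not all ✓
  (7) w=F, u=F — same ✓
  (8) {q, b, w, k}: 1 true — exactly one ✓
  (9) {s, k, b, w}: 1 true — at most one ✓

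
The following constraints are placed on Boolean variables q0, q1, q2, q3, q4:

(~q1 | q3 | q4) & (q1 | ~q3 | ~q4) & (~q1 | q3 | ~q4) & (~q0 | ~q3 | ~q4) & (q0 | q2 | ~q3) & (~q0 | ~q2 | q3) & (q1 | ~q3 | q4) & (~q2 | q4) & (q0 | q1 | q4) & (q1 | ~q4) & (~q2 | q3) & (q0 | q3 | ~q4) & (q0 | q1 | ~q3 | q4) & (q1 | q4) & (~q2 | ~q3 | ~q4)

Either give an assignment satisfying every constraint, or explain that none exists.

q0 = True, q1 = True, q2 = False, q3 = True, q4 = False

Set q0 = True.
Try q1 = False:
  (q1 | ~q4) forces q4 = False.
  clause (q1 | q4) is falsified — backtrack.
So q1 = True.
Set q2 = False.
Try q3 = False:
  (~q1 | q3 | q4) forces q4 = True.
  clause (~q1 | q3 | ~q4) is falsified — backtrack.
So q3 = True.
  then (~q0 | ~q3 | ~q4) forces q4 = False.
All clauses satisfied.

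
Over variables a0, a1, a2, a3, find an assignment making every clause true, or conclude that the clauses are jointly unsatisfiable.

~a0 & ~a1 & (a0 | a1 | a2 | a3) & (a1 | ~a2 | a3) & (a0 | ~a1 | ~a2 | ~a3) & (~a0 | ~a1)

a0 = False; a1 = False; a2 = True; a3 = True

Unit clause (~a0) forces a0 = False.
Unit clause (~a1) forces a1 = False.
Set a2 = True.
  then (a1 | ~a2 | a3) forces a3 = True.
All clauses satisfied.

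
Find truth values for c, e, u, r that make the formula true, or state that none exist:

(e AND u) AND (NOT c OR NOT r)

c=T, e=T, u=T, r=F

  e AND u = True
  NOT c OR NOT r = True
    NOT c = False
    NOT r = True
Both conjuncts True, so the formula holds.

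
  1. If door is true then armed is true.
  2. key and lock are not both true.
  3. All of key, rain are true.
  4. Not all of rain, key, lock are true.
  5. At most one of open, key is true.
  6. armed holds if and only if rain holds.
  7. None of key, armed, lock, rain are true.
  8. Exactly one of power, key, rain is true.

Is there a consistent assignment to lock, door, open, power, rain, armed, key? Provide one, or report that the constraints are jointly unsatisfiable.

Unsatisfiable

Case rain = True:
  Constraint (7) is violated (rain=T) — contradiction.
Case rain = False:
  Constraint (3) is violated (rain=F) — contradiction.
Both cases fail — unsatisfiable.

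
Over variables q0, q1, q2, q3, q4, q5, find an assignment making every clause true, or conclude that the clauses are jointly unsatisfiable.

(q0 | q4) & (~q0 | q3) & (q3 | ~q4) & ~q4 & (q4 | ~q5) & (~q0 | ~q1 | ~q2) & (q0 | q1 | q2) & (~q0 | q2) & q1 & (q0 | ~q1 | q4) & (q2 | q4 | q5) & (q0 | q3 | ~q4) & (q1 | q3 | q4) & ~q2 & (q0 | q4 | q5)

The formula is unsatisfiable.

Case q2 = True:
  Clause (~q2) is falsified — contradiction.
Case q2 = False:
  (~q4) forces q4 = False.
  (q0 | q4) forces q0 = True.
  Clause (~q0 | q2) is falsified — contradiction.
Both cases fail, so the formula is unsatisfiable.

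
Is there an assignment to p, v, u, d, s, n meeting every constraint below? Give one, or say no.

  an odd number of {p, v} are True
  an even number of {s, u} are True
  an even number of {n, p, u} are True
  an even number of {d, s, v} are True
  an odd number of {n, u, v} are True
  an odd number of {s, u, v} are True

p=F, v=T, u=T, d=F, s=T, n=T

{p, v}: 1 true → odd ✓
{s, u}: 2 true → even ✓
{n, p, u}: 2 true → even ✓
{d, s, v}: 2 true → even ✓
{n, u, v}: 3 true → odd ✓
{s, u, v}: 3 true → odd ✓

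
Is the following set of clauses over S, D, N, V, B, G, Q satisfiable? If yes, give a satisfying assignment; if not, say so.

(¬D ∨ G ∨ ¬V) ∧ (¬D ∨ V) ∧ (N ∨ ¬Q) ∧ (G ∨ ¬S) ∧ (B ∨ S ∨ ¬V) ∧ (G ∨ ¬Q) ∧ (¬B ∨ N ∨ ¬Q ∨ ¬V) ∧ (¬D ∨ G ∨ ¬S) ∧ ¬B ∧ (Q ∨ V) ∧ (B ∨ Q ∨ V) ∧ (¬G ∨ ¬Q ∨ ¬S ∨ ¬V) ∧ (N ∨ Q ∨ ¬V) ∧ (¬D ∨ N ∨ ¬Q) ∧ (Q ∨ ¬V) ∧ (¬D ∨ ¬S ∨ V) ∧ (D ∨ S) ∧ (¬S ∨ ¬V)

Unit clause (¬B) forces B = False.
Try S = False:
  (B ∨ S ∨ ¬V) forces V = False.
  (¬D ∨ V) forces D = False.
  clause (D ∨ S) is falsified — backtrack.
So S = True.
  then (G ∨ ¬S) forces G = True.
  then (¬S ∨ ¬V) forces V = False.
  then (¬D ∨ V) forces D = False.
  then (Q ∨ V) forces Q = True.
  then (N ∨ ¬Q) forces N = True.
All clauses satisfied.

S = True, D = False, N = True, V = False, B = False, G = True, Q = True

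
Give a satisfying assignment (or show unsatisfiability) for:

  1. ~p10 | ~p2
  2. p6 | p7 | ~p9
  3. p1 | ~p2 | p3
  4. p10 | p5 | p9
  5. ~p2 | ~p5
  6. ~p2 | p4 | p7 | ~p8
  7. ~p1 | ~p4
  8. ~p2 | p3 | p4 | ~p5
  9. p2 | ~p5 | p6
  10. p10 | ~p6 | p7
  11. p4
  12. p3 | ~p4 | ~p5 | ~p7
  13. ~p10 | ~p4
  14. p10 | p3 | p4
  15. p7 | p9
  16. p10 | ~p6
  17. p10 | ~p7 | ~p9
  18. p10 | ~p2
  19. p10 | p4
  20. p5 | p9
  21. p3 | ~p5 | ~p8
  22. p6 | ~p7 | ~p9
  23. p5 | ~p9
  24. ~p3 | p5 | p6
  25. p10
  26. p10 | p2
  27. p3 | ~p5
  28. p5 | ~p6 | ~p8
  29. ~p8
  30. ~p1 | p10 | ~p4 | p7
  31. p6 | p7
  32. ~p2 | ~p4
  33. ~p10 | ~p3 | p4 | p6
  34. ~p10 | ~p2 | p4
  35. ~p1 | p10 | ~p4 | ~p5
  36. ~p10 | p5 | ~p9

The formula is unsatisfiable.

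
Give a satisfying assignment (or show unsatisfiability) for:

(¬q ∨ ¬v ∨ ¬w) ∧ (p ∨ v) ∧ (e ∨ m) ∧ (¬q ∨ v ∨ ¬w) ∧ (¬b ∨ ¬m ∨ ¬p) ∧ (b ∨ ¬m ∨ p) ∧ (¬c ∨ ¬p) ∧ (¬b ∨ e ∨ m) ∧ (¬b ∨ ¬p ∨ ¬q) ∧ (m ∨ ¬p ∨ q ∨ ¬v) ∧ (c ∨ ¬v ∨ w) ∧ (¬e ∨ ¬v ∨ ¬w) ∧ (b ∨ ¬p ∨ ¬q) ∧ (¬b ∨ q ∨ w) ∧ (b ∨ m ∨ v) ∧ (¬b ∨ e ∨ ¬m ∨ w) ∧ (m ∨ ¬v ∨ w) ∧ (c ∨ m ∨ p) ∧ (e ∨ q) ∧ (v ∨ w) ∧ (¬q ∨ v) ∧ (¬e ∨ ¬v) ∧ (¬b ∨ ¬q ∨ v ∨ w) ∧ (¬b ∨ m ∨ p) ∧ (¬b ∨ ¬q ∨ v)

w=T, e=T, v=F, b=T, m=F, q=F, c=F, p=T

Set w = True.
Try e = False:
  (e ∨ m) forces m = True.
  (e ∨ q) forces q = True.
  (¬q ∨ ¬v ∨ ¬w) forces v = False.
  clause (¬q ∨ v ∨ ¬w) is falsified — backtrack.
So e = True.
  then (¬e ∨ ¬v ∨ ¬w) forces v = False.
  then (¬q ∨ v) forces q = False.
  then (p ∨ v) forces p = True.
  then (¬c ∨ ¬p) forces c = False.
Set b = True.
  then (¬b ∨ ¬m ∨ ¬p) forces m = False.
All clauses satisfied.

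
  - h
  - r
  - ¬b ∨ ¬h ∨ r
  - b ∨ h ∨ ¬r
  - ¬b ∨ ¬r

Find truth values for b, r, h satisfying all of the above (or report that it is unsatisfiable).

b: False, r: True, h: True

Unit clause (h) forces h = True.
Unit clause (r) forces r = True.
In (¬b ∨ ¬r) only ¬b is left, so b = False.
Check each clause:
  (h): h holds.
  (r): r holds.
  (¬b ∨ ¬h ∨ r): ¬b holds.
  (b ∨ h ∨ ¬r): h holds.
  (¬b ∨ ¬r): ¬b holds.
All clauses satisfied.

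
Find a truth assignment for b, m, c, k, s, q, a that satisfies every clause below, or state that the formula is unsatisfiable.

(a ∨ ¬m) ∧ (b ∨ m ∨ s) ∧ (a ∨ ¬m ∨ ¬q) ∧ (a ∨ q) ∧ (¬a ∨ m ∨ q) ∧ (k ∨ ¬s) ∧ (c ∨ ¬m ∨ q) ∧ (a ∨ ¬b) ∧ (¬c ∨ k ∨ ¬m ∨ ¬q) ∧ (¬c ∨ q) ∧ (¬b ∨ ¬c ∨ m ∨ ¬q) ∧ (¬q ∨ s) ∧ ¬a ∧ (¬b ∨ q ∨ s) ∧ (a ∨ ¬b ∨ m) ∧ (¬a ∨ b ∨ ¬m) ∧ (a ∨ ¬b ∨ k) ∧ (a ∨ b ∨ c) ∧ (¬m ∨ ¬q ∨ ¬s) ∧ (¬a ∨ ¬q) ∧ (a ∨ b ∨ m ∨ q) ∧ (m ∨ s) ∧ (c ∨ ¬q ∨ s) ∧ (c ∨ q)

Unit clause (¬a) forces a = False.
In (a ∨ ¬m) only ¬m is left, so m = False.
In (a ∨ q) only q is left, so q = True.
In (a ∨ ¬b) only ¬b is left, so b = False.
In (¬q ∨ s) only s is left, so s = True.
In (a ∨ b ∨ c) only c is left, so c = True.
In (k ∨ ¬s) only k is left, so k = True.
All clauses satisfied.

b = False, m = False, c = True, k = True, s = True, q = True, a = False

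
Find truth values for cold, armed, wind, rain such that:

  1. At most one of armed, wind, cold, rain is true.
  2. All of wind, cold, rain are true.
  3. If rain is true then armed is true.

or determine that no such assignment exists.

Case rain = True:
  (1) with rain=T forces armed = False.
  Constraint (3) is violated (rain=T, armed=F) — contradiction.
Case rain = False:
  Constraint (2) is violated (rain=F) — contradiction.
Both cases fail — unsatisfiable.

The formula is unsatisfiable.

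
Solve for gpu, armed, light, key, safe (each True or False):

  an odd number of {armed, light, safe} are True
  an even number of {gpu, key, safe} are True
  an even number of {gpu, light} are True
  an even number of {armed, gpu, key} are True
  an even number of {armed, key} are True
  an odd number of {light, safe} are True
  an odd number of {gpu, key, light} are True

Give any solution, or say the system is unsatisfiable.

No satisfying assignment exists.

Adding constraints 1, 2, 3, 5 mod 2: every variable appears an even number of times on the left, so the left side is 0.
But the right sides sum to 1 (mod 2). 0 ≠ 1 — the system is inconsistent.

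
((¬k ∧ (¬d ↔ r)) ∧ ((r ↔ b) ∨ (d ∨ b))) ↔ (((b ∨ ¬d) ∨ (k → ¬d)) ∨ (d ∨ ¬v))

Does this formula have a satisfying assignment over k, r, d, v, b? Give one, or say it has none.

k: False, r: True, d: False, v: True, b: True

  ((¬k ∧ (¬d ↔ r)) ∧ ((r ↔ b) ∨ (d ∨ b))) ↔ (((b ∨ ¬d) ∨ (k → ¬d)) ∨ (d ∨ ¬v)) = True
    (¬k ∧ (¬d ↔ r)) ∧ ((r ↔ b) ∨ (d ∨ b)) = True
      ¬k ∧ (¬d ↔ r) = True
        ¬k = True
        ¬d ↔ r = True
          ¬d = True
      (r ↔ b) ∨ (d ∨ b) = True
        r ↔ b = True
        d ∨ b = True
    ((b ∨ ¬d) ∨ (k → ¬d)) ∨ (d ∨ ¬v) = True
      (b ∨ ¬d) ∨ (k → ¬d) = True
        b ∨ ¬d = True
          ¬d = True
        k → ¬d = True
          ¬d = True
      d ∨ ¬v = False
        ¬v = False
The formula evaluates to True.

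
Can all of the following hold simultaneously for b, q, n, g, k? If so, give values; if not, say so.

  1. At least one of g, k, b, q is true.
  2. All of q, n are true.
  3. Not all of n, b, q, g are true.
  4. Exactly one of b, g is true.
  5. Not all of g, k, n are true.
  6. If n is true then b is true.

b: True; q: True; n: True; g: False; k: False

  (1) {g, k, b, q}: 2 true — at least one ✓
  (2) {q, n}: all 2 true ✓
  (3) {n, b, q, g}: 3/4 true — not all ✓
  (4) {b, g}: 1 true — exactly one ✓
  (5) {g, k, n}: 1/3 true — not all ✓
  (6) n=T ⇒ b: T ✓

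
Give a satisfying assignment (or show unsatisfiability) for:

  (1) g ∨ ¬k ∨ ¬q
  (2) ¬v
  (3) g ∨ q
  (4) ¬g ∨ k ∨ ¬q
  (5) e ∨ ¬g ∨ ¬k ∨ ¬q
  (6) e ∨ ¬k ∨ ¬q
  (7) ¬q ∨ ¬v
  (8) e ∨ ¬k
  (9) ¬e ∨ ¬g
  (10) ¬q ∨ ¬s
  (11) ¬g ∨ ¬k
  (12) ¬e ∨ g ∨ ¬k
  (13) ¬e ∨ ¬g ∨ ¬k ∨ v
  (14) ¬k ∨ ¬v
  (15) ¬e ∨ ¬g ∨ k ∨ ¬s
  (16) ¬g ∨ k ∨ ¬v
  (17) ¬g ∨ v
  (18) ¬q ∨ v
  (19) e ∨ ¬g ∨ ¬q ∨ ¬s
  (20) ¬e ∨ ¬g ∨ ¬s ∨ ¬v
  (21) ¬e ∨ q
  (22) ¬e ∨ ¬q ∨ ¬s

Unsatisfiable

Case v = True:
  Clause (¬v) is falsified — contradiction.
Case v = False:
  (¬g ∨ v) forces g = False.
  (g ∨ q) forces q = True.
  Clause (¬q ∨ v) is falsified — contradiction.
Both cases fail, so the formula is unsatisfiable.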